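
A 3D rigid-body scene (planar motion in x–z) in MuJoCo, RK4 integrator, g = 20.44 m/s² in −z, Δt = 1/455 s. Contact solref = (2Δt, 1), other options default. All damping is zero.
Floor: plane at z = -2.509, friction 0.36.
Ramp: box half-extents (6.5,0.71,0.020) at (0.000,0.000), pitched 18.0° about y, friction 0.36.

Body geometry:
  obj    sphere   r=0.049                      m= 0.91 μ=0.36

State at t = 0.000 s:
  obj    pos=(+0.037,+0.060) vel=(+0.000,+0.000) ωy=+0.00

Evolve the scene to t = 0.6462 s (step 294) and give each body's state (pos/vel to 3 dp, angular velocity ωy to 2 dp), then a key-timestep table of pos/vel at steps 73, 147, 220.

State at t = 0.6462 s:
  obj    pos=(+0.933,-0.231) vel=(+2.773,-0.901) ωy=+59.49

Key-timestep trajectory:
   step    t(s)  obj.x    obj.z    obj.vx   obj.vz 
     73  0.1604   +0.092  +0.043  +0.688  -0.224
    147  0.3231   +0.261  -0.012  +1.386  -0.450
    220  0.4835   +0.539  -0.103  +2.075  -0.674


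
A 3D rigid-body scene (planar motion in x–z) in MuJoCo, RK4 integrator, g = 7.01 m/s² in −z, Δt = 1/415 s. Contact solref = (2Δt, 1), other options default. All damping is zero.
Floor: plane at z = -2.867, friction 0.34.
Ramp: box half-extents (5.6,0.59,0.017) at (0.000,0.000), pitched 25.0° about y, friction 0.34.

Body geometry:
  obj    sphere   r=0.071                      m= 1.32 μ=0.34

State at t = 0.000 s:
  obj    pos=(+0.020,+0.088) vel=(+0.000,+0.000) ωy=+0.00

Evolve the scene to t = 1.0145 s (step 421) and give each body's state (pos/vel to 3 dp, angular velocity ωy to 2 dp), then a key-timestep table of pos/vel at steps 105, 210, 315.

State at t = 1.0145 s:
  obj    pos=(+1.007,-0.372) vel=(+1.946,-0.907) ωy=+30.23

Key-timestep trajectory:
   step    t(s)  obj.x    obj.z    obj.vx   obj.vz 
    105  0.2530   +0.081  +0.059  +0.485  -0.226
    210  0.5060   +0.266  -0.027  +0.971  -0.453
    315  0.7590   +0.572  -0.170  +1.456  -0.679


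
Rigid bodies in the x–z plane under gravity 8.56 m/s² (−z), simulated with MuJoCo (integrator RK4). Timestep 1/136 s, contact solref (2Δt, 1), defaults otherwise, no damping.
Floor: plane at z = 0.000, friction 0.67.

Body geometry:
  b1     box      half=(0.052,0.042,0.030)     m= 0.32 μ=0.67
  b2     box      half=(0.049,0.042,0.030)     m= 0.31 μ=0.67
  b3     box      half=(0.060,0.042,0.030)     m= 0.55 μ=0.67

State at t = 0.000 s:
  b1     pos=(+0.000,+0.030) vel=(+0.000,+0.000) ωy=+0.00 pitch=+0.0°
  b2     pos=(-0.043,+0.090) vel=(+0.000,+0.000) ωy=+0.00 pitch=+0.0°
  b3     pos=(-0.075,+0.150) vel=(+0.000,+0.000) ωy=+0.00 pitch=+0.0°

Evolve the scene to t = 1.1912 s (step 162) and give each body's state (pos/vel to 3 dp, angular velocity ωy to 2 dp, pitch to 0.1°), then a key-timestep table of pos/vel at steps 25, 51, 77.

State at t = 1.1912 s:
  b1     pos=(+0.000,+0.030) vel=(+0.000,+0.000) ωy=+0.00 pitch=+0.0°
  b2     pos=(-0.090,+0.049) vel=(+0.000,+0.000) ωy=+0.00 pitch=-90.0°
  b3     pos=(-0.274,+0.030) vel=(+0.000,+0.000) ωy=+0.00 pitch=+180.0°

Key-timestep trajectory:
   step    t(s)  b1.x    b1.z    b1.vx   b1.vz   b2.x    b2.z    b2.vx   b2.vz   b3.x    b3.z    b3.vx   b3.vz 
     25  0.1838   +0.000  +0.030  +0.002  +0.000   -0.052  +0.091  -0.122  +0.003   -0.100  +0.139  -0.307  -0.182
     51  0.3750   +0.000  +0.030  +0.000  +0.000   -0.092  +0.045  -0.057  +0.043   -0.181  +0.060  -0.437  +0.013
     77  0.5662   +0.000  +0.030  +0.000  +0.000   -0.090  +0.049  +0.000  +0.000   -0.245  +0.057  -0.399  -0.241


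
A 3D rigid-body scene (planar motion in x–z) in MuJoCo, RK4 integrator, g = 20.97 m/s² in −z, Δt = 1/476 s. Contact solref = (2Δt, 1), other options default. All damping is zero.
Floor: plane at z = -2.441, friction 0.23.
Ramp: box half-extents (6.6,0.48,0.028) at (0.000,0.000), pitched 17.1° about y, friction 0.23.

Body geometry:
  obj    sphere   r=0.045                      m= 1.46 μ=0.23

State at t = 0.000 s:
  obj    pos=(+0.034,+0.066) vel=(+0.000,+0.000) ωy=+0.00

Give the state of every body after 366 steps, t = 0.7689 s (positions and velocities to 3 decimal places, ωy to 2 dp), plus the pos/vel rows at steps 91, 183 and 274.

State at t = 0.7689 s:
  obj    pos=(+1.278,-0.317) vel=(+3.237,-0.996) ωy=+75.25

Key-timestep trajectory:
   step    t(s)  obj.x    obj.z    obj.vx   obj.vz 
     91  0.1912   +0.111  +0.042  +0.805  -0.248
    183  0.3845   +0.345  -0.030  +1.618  -0.498
    274  0.5756   +0.731  -0.149  +2.423  -0.745


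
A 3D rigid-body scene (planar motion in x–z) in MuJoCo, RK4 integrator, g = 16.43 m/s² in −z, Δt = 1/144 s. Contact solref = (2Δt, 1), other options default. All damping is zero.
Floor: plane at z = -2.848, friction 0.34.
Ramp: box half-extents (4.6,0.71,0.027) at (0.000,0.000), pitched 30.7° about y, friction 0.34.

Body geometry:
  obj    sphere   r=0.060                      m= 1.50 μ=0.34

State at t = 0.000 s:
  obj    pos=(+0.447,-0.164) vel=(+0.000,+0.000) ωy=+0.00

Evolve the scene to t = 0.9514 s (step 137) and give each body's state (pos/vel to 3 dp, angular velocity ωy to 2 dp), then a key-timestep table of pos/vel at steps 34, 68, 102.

State at t = 0.9514 s:
  obj    pos=(+2.779,-1.549) vel=(+4.901,-2.910) ωy=+94.98

Key-timestep trajectory:
   step    t(s)  obj.x    obj.z    obj.vx   obj.vz 
     34  0.2361   +0.591  -0.250  +1.217  -0.722
     68  0.4722   +1.021  -0.505  +2.433  -1.445
    102  0.7083   +1.740  -0.932  +3.649  -2.167


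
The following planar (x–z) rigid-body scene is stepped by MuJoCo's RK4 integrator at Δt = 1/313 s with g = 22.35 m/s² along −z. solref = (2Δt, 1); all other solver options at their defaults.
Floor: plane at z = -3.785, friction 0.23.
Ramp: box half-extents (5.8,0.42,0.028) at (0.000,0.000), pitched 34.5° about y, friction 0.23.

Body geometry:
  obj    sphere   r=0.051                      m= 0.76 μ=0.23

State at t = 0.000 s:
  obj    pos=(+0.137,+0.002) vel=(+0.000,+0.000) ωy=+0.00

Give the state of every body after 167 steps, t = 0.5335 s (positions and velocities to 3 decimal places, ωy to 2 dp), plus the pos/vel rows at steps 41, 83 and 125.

State at t = 0.5335 s:
  obj    pos=(+1.198,-0.727) vel=(+3.976,-2.733) ωy=+94.56

Key-timestep trajectory:
   step    t(s)  obj.x    obj.z    obj.vx   obj.vz 
     41  0.1310   +0.201  -0.042  +0.977  -0.671
     83  0.2652   +0.399  -0.178  +1.976  -1.358
    125  0.3994   +0.731  -0.407  +2.976  -2.046


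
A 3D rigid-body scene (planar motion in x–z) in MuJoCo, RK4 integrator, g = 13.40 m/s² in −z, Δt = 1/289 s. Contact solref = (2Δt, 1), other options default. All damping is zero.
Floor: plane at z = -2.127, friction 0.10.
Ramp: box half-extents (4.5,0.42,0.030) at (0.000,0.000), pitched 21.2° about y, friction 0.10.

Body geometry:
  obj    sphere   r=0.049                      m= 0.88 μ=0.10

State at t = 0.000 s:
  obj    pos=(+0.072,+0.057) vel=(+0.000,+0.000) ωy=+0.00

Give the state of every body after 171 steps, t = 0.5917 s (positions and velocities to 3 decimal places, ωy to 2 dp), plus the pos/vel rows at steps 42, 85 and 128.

State at t = 0.5917 s:
  obj    pos=(+0.659,-0.171) vel=(+1.984,-0.768) ωy=+37.71

Key-timestep trajectory:
   step    t(s)  obj.x    obj.z    obj.vx   obj.vz 
     42  0.1453   +0.107  +0.043  +0.483  -0.203
     85  0.2941   +0.217  +0.001  +0.985  -0.388
    128  0.4429   +0.401  -0.071  +1.480  -0.593


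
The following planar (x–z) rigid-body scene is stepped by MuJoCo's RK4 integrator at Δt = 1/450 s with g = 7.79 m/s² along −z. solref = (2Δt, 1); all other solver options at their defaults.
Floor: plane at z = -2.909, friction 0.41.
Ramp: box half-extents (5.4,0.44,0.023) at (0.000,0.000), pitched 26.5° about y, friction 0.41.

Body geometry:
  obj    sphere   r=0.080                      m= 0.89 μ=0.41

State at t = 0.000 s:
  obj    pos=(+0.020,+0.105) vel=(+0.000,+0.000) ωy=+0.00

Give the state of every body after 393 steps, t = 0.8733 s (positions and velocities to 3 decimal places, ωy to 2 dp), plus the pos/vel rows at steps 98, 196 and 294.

State at t = 0.8733 s:
  obj    pos=(+0.867,-0.317) vel=(+1.941,-0.968) ωy=+27.10

Key-timestep trajectory:
   step    t(s)  obj.x    obj.z    obj.vx   obj.vz 
     98  0.2178   +0.073  +0.079  +0.484  -0.241
    196  0.4356   +0.231  +0.000  +0.968  -0.483
    294  0.6533   +0.494  -0.131  +1.452  -0.724


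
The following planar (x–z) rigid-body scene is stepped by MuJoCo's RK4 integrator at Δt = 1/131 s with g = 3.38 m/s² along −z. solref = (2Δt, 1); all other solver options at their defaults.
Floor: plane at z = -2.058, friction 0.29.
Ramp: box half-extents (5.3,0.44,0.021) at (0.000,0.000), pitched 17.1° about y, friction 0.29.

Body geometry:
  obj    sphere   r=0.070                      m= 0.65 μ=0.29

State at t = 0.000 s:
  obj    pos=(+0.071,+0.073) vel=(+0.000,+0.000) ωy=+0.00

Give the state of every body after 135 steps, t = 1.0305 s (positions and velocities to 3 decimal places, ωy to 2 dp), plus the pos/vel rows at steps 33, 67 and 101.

State at t = 1.0305 s:
  obj    pos=(+0.431,-0.038) vel=(+0.699,-0.215) ωy=+10.45

Key-timestep trajectory:
   step    t(s)  obj.x    obj.z    obj.vx   obj.vz 
     33  0.2519   +0.093  +0.067  +0.171  -0.053
     67  0.5115   +0.160  +0.046  +0.347  -0.107
    101  0.7710   +0.273  +0.011  +0.523  -0.161


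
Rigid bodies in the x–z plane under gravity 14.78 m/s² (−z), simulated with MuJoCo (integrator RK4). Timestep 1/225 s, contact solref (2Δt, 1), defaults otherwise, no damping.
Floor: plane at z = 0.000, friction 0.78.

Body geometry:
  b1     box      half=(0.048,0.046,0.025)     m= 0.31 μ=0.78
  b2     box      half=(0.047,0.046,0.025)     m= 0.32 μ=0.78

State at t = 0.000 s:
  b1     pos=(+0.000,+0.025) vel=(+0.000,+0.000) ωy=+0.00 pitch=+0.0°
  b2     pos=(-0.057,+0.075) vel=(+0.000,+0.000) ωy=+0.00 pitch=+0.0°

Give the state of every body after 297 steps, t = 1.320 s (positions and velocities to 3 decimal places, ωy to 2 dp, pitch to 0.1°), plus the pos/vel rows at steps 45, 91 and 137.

State at t = 1.320 s:
  b1     pos=(+0.000,+0.025) vel=(+0.000,+0.000) ωy=+0.00 pitch=+0.0°
  b2     pos=(-0.103,+0.047) vel=(+0.000,+0.000) ωy=+0.00 pitch=-90.0°

Key-timestep trajectory:
   step    t(s)  b1.x    b1.z    b1.vx   b1.vz   b2.x    b2.z    b2.vx   b2.vz 
     45  0.2000   +0.000  +0.025  +0.000  +0.000   -0.098  +0.049  -0.420  -0.160
     91  0.4044   +0.000  +0.025  +0.000  +0.000   -0.120  +0.053  +0.062  -0.009
    137  0.6089   +0.000  +0.025  +0.000  +0.000   -0.101  +0.048  -0.181  -0.087


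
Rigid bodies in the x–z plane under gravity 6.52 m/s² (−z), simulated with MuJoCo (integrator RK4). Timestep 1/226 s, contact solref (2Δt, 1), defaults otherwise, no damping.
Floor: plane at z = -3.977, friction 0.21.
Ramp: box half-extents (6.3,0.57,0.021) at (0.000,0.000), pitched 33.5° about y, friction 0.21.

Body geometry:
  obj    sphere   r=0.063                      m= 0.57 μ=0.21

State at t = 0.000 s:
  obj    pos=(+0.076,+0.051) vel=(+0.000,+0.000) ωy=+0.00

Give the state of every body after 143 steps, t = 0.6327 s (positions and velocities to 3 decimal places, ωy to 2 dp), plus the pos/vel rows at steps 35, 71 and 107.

State at t = 0.6327 s:
  obj    pos=(+0.505,-0.234) vel=(+1.356,-0.898) ωy=+25.81

Key-timestep trajectory:
   step    t(s)  obj.x    obj.z    obj.vx   obj.vz 
     35  0.1549   +0.102  +0.033  +0.332  -0.220
     71  0.3142   +0.182  -0.020  +0.674  -0.446
    107  0.4735   +0.316  -0.109  +1.015  -0.672


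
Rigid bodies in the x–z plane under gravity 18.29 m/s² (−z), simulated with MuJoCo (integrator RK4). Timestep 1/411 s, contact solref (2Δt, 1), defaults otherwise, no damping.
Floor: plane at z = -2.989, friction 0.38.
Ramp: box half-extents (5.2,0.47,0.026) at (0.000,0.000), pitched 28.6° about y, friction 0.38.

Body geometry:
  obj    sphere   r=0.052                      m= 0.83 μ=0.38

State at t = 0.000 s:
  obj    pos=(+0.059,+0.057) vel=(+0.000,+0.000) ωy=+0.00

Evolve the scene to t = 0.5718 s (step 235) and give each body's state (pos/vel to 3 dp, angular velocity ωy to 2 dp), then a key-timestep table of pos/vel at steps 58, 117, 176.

State at t = 0.5718 s:
  obj    pos=(+0.957,-0.433) vel=(+3.140,-1.712) ωy=+68.75

Key-timestep trajectory:
   step    t(s)  obj.x    obj.z    obj.vx   obj.vz 
     58  0.1411   +0.114  +0.027  +0.775  -0.423
    117  0.2847   +0.281  -0.065  +1.563  -0.852
    176  0.4282   +0.562  -0.218  +2.351  -1.282


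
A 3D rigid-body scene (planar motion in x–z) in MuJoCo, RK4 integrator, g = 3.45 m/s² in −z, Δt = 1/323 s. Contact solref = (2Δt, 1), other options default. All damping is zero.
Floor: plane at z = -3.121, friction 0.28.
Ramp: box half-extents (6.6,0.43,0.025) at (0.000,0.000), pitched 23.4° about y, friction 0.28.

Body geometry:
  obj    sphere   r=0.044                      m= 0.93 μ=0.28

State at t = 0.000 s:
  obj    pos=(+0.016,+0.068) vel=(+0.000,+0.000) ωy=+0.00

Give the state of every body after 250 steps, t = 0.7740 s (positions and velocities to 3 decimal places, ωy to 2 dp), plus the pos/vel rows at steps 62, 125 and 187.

State at t = 0.7740 s:
  obj    pos=(+0.285,-0.048) vel=(+0.695,-0.301) ωy=+17.21

Key-timestep trajectory:
   step    t(s)  obj.x    obj.z    obj.vx   obj.vz 
     62  0.1920   +0.033  +0.061  +0.172  -0.075
    125  0.3870   +0.083  +0.039  +0.348  -0.150
    187  0.5789   +0.167  +0.003  +0.520  -0.225


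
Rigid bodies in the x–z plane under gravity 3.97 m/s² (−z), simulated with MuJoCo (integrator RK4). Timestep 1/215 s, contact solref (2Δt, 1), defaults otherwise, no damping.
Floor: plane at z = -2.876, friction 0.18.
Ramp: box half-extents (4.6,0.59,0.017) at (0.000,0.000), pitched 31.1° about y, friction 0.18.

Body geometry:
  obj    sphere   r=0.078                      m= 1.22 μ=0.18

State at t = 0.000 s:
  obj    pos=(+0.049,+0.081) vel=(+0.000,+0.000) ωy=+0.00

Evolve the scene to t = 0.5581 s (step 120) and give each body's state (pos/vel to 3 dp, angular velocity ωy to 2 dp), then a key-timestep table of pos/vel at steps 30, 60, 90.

State at t = 0.5581 s:
  obj    pos=(+0.245,-0.037) vel=(+0.700,-0.422) ωy=+10.48

Key-timestep trajectory:
   step    t(s)  obj.x    obj.z    obj.vx   obj.vz 
     30  0.1395   +0.061  +0.074  +0.175  -0.105
     60  0.2791   +0.098  +0.052  +0.350  -0.211
     90  0.4186   +0.159  +0.015  +0.525  -0.317


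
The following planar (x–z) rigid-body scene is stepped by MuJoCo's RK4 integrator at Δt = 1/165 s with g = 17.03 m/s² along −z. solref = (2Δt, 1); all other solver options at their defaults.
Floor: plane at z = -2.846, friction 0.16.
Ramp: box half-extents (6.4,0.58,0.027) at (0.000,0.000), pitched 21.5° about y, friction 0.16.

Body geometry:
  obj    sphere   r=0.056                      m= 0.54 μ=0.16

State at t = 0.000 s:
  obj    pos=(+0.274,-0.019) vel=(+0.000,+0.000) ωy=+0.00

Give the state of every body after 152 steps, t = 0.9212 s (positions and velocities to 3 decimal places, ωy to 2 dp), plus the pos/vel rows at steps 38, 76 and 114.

State at t = 0.9212 s:
  obj    pos=(+2.035,-0.712) vel=(+3.822,-1.505) ωy=+73.31

Key-timestep trajectory:
   step    t(s)  obj.x    obj.z    obj.vx   obj.vz 
     38  0.2303   +0.384  -0.062  +0.956  -0.376
     76  0.4606   +0.714  -0.192  +1.911  -0.753
    114  0.6909   +1.264  -0.409  +2.866  -1.129


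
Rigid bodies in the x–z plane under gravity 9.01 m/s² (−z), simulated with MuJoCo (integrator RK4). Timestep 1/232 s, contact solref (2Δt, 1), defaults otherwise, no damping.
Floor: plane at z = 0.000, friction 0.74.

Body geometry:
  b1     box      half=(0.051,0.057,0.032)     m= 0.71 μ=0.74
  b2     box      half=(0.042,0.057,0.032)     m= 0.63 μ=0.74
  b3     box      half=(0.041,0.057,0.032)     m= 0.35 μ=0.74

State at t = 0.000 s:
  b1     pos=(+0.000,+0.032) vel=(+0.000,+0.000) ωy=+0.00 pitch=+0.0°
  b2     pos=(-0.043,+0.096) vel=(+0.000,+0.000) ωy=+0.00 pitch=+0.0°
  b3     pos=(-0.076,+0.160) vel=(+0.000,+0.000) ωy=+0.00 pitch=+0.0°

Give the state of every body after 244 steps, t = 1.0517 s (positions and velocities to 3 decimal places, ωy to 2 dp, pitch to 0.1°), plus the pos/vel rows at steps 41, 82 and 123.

State at t = 1.0517 s:
  b1     pos=(+0.000,+0.032) vel=(+0.000,+0.000) ωy=+0.00 pitch=+0.0°
  b2     pos=(-0.088,+0.042) vel=(+0.000,+0.000) ωy=+0.00 pitch=-90.0°
  b3     pos=(-0.253,+0.032) vel=(+0.000,+0.000) ωy=+0.00 pitch=+180.0°

Key-timestep trajectory:
   step    t(s)  b1.x    b1.z    b1.vx   b1.vz   b2.x    b2.z    b2.vx   b2.vz   b3.x    b3.z    b3.vx   b3.vz 
     41  0.1767   +0.000  +0.032  +0.000  +0.000   -0.048  +0.097  -0.064  +0.007   -0.090  +0.155  -0.181  -0.075
     82  0.3534   +0.000  +0.032  +0.000  +0.000   -0.076  +0.085  -0.256  -0.331   -0.151  +0.089  -0.435  -0.960
    123  0.5302   +0.000  +0.032  +0.000  +0.000   -0.088  +0.042  +0.018  +0.000   -0.217  +0.052  -0.282  -0.026


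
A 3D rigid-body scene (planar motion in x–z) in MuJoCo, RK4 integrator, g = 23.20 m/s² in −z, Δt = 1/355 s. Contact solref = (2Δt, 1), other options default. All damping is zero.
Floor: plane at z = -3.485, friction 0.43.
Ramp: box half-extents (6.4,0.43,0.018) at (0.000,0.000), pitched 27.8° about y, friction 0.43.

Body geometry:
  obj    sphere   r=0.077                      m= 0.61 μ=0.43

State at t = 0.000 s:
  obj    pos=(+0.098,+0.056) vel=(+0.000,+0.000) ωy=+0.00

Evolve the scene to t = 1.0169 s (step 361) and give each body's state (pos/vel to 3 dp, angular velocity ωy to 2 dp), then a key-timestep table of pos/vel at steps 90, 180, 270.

State at t = 1.0169 s:
  obj    pos=(+3.633,-1.808) vel=(+6.952,-3.665) ωy=+102.06

Key-timestep trajectory:
   step    t(s)  obj.x    obj.z    obj.vx   obj.vz 
     90  0.2535   +0.318  -0.060  +1.733  -0.914
    180  0.5070   +0.977  -0.408  +3.467  -1.828
    270  0.7606   +2.075  -0.987  +5.200  -2.742


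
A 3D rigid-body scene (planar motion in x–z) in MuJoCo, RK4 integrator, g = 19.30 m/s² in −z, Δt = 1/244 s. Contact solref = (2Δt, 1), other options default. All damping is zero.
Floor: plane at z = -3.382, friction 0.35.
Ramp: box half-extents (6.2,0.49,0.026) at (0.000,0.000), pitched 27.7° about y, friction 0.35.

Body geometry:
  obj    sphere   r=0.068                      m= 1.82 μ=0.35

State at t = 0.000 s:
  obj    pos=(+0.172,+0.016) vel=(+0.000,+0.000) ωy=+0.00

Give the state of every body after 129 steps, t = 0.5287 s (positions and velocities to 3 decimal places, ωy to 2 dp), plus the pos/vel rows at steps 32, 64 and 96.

State at t = 0.5287 s:
  obj    pos=(+0.965,-0.400) vel=(+3.000,-1.575) ωy=+49.81

Key-timestep trajectory:
   step    t(s)  obj.x    obj.z    obj.vx   obj.vz 
     32  0.1311   +0.221  -0.010  +0.744  -0.391
     64  0.2623   +0.367  -0.087  +1.488  -0.781
     96  0.3934   +0.611  -0.215  +2.232  -1.172


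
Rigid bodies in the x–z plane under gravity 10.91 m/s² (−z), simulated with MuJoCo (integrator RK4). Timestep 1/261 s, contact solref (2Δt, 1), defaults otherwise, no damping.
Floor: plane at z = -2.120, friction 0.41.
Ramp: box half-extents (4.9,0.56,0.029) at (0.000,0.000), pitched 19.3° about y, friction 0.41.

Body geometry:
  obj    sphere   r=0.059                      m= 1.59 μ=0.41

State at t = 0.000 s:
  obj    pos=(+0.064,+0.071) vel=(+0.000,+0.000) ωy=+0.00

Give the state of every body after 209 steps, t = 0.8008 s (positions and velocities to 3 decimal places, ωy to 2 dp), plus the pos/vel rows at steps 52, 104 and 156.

State at t = 0.8008 s:
  obj    pos=(+0.843,-0.202) vel=(+1.947,-0.682) ωy=+34.95

Key-timestep trajectory:
   step    t(s)  obj.x    obj.z    obj.vx   obj.vz 
     52  0.1992   +0.112  +0.054  +0.484  -0.170
    104  0.3985   +0.257  +0.003  +0.969  -0.339
    156  0.5977   +0.498  -0.081  +1.453  -0.509


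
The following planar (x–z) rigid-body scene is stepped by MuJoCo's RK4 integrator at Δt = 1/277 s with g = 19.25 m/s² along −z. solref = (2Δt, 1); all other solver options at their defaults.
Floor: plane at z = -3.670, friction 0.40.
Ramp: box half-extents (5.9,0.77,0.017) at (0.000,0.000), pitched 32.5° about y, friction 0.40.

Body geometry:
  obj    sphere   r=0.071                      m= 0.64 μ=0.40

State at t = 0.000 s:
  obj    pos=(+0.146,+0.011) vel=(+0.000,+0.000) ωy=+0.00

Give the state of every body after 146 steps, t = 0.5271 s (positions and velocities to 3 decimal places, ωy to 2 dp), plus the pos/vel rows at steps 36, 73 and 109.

State at t = 0.5271 s:
  obj    pos=(+1.012,-0.540) vel=(+3.284,-2.092) ωy=+54.83

Key-timestep trajectory:
   step    t(s)  obj.x    obj.z    obj.vx   obj.vz 
     36  0.1300   +0.199  -0.022  +0.810  -0.516
     73  0.2635   +0.363  -0.127  +1.642  -1.046
    109  0.3935   +0.629  -0.296  +2.452  -1.562


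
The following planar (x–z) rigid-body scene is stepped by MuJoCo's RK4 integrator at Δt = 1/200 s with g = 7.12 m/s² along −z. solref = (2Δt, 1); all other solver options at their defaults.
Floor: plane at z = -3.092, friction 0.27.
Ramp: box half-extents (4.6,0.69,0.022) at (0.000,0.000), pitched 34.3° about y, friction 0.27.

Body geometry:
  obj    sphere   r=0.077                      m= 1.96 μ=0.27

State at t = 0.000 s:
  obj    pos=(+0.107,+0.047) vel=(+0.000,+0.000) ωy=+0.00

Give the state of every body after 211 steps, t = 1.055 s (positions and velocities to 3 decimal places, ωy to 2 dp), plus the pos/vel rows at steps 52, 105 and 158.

State at t = 1.055 s:
  obj    pos=(+1.425,-0.852) vel=(+2.498,-1.704) ωy=+39.26

Key-timestep trajectory:
   step    t(s)  obj.x    obj.z    obj.vx   obj.vz 
     52  0.2600   +0.187  -0.008  +0.616  -0.420
    105  0.5250   +0.433  -0.176  +1.243  -0.848
    158  0.7900   +0.846  -0.457  +1.871  -1.276


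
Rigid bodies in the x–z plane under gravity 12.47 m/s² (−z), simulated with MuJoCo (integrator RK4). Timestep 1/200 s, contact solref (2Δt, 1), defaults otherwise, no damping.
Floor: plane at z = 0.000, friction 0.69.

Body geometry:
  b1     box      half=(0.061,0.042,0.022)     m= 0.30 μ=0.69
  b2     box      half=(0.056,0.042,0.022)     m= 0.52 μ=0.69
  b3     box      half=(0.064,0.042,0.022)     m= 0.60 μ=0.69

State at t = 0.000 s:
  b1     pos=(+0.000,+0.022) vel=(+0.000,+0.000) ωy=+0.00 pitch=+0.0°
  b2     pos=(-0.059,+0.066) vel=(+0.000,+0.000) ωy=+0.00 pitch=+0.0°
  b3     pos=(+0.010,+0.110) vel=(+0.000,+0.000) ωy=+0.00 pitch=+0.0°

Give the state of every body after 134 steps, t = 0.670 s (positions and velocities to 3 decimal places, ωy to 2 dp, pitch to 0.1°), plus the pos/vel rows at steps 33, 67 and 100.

State at t = 0.670 s:
  b1     pos=(+0.000,+0.022) vel=(+0.000,+0.000) ωy=+0.00 pitch=+0.0°
  b2     pos=(-0.060,+0.066) vel=(-0.001,+0.000) ωy=+0.00 pitch=-0.1°
  b3     pos=(+0.020,+0.098) vel=(+0.001,-0.001) ωy=-0.02 pitch=+34.6°

Key-timestep trajectory:
   step    t(s)  b1.x    b1.z    b1.vx   b1.vz   b2.x    b2.z    b2.vx   b2.vz   b3.x    b3.z    b3.vx   b3.vz 
     33  0.1650   +0.000  +0.022  +0.001  +0.000   -0.059  +0.066  +0.001  +0.000   +0.021  +0.100  -0.069  -0.027
     67  0.3350   +0.000  +0.022  +0.000  +0.000   -0.059  +0.066  -0.001  +0.000   +0.020  +0.099  +0.001  -0.001
    100  0.5000   +0.000  +0.022  +0.000  +0.000   -0.059  +0.066  -0.001  +0.000   +0.020  +0.099  +0.001  -0.001


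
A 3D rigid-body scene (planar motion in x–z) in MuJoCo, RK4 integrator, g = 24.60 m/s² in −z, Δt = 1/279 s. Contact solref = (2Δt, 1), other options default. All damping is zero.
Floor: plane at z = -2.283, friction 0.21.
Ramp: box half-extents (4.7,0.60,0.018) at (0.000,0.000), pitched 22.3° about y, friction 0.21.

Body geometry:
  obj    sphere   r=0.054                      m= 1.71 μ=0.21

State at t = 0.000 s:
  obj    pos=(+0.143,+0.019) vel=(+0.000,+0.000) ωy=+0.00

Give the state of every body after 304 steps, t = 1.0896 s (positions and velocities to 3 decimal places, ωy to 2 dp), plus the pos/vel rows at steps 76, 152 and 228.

State at t = 1.0896 s:
  obj    pos=(+3.805,-1.483) vel=(+6.722,-2.757) ωy=+134.52

Key-timestep trajectory:
   step    t(s)  obj.x    obj.z    obj.vx   obj.vz 
     76  0.2724   +0.372  -0.075  +1.681  -0.689
    152  0.5448   +1.059  -0.356  +3.361  -1.378
    228  0.8172   +2.203  -0.826  +5.041  -2.068


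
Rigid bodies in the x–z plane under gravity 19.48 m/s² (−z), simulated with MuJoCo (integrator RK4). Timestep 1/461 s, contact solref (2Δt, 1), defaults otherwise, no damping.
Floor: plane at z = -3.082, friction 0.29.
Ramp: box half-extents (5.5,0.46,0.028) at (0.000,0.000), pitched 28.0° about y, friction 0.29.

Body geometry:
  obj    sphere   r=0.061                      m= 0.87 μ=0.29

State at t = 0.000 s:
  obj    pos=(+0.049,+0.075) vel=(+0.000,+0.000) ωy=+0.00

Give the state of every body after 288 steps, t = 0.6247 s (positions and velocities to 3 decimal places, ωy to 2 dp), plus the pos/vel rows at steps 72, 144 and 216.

State at t = 0.6247 s:
  obj    pos=(+1.175,-0.524) vel=(+3.603,-1.916) ωy=+66.89

Key-timestep trajectory:
   step    t(s)  obj.x    obj.z    obj.vx   obj.vz 
     72  0.1562   +0.119  +0.037  +0.901  -0.479
    144  0.3124   +0.330  -0.075  +1.802  -0.958
    216  0.4685   +0.682  -0.262  +2.703  -1.437


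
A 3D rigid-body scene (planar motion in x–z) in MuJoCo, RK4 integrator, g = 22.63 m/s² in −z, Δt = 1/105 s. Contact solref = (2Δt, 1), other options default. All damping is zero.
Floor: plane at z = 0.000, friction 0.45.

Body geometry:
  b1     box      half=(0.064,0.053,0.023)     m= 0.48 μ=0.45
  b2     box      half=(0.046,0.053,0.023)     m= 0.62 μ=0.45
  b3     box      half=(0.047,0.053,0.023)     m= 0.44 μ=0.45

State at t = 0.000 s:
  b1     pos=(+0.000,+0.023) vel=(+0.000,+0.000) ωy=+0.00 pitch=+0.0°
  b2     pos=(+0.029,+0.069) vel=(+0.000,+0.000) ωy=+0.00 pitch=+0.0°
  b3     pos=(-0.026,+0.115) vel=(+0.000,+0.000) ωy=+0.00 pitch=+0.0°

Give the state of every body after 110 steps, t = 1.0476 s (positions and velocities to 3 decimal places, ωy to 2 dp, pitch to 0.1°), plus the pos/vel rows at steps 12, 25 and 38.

State at t = 1.0476 s:
  b1     pos=(+0.000,+0.023) vel=(+0.000,+0.000) ωy=+0.00 pitch=+0.0°
  b2     pos=(+0.029,+0.069) vel=(+0.000,+0.000) ωy=+0.00 pitch=+0.0°
  b3     pos=(-0.136,+0.023) vel=(+0.000,+0.000) ωy=+0.00 pitch=+180.0°

Key-timestep trajectory:
   step    t(s)  b1.x    b1.z    b1.vx   b1.vz   b2.x    b2.z    b2.vx   b2.vz   b3.x    b3.z    b3.vx   b3.vz 
     12  0.1143   +0.000  +0.023  +0.000  +0.001   +0.029  +0.069  -0.001  +0.004   -0.045  +0.094  -0.277  -0.105
     25  0.2381   +0.000  +0.023  +0.001  +0.000   +0.029  +0.069  +0.001  +0.000   -0.095  +0.082  -0.590  -0.487
     38  0.3619   +0.000  +0.023  +0.000  +0.000   +0.029  +0.069  +0.000  +0.000   -0.137  +0.020  +0.036  +0.097


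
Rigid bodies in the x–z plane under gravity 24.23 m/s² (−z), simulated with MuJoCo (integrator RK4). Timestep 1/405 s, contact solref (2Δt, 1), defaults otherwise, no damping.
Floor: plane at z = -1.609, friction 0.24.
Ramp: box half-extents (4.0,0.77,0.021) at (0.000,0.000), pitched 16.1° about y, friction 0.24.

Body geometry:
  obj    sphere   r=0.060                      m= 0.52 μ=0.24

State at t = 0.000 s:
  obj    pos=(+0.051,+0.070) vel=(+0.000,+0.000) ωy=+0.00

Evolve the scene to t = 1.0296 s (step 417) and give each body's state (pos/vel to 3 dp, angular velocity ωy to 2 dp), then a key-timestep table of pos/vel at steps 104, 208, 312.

State at t = 1.0296 s:
  obj    pos=(+2.495,-0.636) vel=(+4.748,-1.370) ωy=+82.36

Key-timestep trajectory:
   step    t(s)  obj.x    obj.z    obj.vx   obj.vz 
    104  0.2568   +0.203  +0.026  +1.184  -0.342
    208  0.5136   +0.659  -0.106  +2.368  -0.684
    312  0.7704   +1.419  -0.325  +3.552  -1.025


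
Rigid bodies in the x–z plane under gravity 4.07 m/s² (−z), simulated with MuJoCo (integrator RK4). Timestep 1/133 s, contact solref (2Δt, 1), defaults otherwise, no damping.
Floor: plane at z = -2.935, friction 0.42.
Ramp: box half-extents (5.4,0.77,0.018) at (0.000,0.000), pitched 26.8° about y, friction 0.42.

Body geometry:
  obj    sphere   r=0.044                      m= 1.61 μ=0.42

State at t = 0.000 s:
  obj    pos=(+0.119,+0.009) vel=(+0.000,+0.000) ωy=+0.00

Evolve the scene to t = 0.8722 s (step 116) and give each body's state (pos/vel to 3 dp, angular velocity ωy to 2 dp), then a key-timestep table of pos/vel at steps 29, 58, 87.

State at t = 0.8722 s:
  obj    pos=(+0.564,-0.216) vel=(+1.020,-0.515) ωy=+25.97

Key-timestep trajectory:
   step    t(s)  obj.x    obj.z    obj.vx   obj.vz 
     29  0.2180   +0.147  -0.005  +0.255  -0.129
     58  0.4361   +0.230  -0.047  +0.510  -0.258
     87  0.6541   +0.369  -0.117  +0.765  -0.387


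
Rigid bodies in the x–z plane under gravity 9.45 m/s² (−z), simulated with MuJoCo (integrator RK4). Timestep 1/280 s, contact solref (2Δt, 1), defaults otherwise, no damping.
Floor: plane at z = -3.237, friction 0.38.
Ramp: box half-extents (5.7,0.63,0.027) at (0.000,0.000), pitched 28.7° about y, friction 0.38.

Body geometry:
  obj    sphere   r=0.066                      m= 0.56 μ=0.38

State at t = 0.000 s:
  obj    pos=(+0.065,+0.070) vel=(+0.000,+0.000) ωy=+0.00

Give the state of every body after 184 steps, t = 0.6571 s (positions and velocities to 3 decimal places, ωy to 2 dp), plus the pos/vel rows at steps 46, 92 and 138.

State at t = 0.6571 s:
  obj    pos=(+0.679,-0.266) vel=(+1.869,-1.023) ωy=+32.27

Key-timestep trajectory:
   step    t(s)  obj.x    obj.z    obj.vx   obj.vz 
     46  0.1643   +0.104  +0.049  +0.467  -0.256
     92  0.3286   +0.219  -0.014  +0.934  -0.512
    138  0.4929   +0.411  -0.119  +1.401  -0.767


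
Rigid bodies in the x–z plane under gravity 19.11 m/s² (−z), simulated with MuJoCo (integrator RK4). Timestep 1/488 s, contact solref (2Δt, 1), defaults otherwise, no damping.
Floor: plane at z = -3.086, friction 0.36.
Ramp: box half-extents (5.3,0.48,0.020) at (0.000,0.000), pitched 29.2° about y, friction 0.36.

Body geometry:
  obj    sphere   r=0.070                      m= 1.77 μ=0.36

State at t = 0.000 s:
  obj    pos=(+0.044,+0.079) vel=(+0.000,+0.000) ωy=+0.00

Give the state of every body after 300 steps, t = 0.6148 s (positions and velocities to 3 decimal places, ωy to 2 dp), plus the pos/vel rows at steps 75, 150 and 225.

State at t = 0.6148 s:
  obj    pos=(+1.142,-0.535) vel=(+3.574,-1.997) ωy=+58.48

Key-timestep trajectory:
   step    t(s)  obj.x    obj.z    obj.vx   obj.vz 
     75  0.1537   +0.113  +0.040  +0.894  -0.499
    150  0.3074   +0.319  -0.075  +1.787  -0.999
    225  0.4611   +0.662  -0.267  +2.680  -1.498


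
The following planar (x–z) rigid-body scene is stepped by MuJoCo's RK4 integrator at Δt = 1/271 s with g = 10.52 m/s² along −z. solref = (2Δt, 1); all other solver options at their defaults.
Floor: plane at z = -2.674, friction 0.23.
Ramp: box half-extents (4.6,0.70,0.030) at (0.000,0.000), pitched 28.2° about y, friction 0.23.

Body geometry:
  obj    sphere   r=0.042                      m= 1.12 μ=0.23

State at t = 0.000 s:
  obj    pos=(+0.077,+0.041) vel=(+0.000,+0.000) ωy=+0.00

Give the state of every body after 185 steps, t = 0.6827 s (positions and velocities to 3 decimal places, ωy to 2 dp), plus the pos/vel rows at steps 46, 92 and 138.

State at t = 0.6827 s:
  obj    pos=(+0.806,-0.351) vel=(+2.136,-1.146) ωy=+57.70

Key-timestep trajectory:
   step    t(s)  obj.x    obj.z    obj.vx   obj.vz 
     46  0.1697   +0.122  +0.016  +0.531  -0.285
     92  0.3395   +0.257  -0.056  +1.063  -0.570
    138  0.5092   +0.483  -0.177  +1.594  -0.855


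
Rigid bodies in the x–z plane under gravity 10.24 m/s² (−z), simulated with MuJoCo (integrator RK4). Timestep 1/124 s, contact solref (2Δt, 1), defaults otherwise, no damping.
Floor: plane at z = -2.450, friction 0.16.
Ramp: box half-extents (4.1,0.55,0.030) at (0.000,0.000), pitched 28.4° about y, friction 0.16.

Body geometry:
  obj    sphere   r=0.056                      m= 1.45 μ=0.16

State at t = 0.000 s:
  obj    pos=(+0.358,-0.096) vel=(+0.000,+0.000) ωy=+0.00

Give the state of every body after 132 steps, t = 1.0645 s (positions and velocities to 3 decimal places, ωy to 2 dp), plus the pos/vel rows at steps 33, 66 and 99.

State at t = 1.0645 s:
  obj    pos=(+2.093,-1.034) vel=(+3.258,-1.762) ωy=+66.10

Key-timestep trajectory:
   step    t(s)  obj.x    obj.z    obj.vx   obj.vz 
     33  0.2661   +0.467  -0.155  +0.815  -0.441
     66  0.5323   +0.792  -0.330  +1.629  -0.881
     99  0.7984   +1.334  -0.623  +2.444  -1.321


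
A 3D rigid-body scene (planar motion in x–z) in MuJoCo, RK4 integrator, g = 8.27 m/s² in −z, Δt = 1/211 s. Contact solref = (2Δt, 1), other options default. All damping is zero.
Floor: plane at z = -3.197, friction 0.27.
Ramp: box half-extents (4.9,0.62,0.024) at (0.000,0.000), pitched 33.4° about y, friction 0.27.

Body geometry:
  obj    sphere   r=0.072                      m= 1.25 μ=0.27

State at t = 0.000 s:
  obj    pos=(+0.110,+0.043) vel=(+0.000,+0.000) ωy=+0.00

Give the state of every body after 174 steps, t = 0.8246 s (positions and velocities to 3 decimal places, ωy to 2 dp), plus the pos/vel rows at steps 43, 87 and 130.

State at t = 0.8246 s:
  obj    pos=(+1.033,-0.566) vel=(+2.239,-1.476) ωy=+37.23

Key-timestep trajectory:
   step    t(s)  obj.x    obj.z    obj.vx   obj.vz 
     43  0.2038   +0.166  +0.005  +0.553  -0.365
     87  0.4123   +0.341  -0.110  +1.120  -0.738
    130  0.6161   +0.625  -0.297  +1.673  -1.103


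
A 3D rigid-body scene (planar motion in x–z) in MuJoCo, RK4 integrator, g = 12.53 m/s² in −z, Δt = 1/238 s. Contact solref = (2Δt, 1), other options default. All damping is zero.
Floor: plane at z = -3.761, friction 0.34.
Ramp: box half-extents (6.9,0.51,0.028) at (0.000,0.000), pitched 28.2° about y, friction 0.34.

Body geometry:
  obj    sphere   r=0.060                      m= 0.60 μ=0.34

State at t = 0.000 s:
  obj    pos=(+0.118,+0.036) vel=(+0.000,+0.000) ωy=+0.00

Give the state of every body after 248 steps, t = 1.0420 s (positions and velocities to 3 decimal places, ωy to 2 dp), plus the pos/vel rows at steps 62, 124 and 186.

State at t = 1.0420 s:
  obj    pos=(+2.142,-1.049) vel=(+3.884,-2.083) ωy=+73.44

Key-timestep trajectory:
   step    t(s)  obj.x    obj.z    obj.vx   obj.vz 
     62  0.2605   +0.245  -0.031  +0.971  -0.521
    124  0.5210   +0.624  -0.235  +1.942  -1.041
    186  0.7815   +1.257  -0.574  +2.913  -1.562


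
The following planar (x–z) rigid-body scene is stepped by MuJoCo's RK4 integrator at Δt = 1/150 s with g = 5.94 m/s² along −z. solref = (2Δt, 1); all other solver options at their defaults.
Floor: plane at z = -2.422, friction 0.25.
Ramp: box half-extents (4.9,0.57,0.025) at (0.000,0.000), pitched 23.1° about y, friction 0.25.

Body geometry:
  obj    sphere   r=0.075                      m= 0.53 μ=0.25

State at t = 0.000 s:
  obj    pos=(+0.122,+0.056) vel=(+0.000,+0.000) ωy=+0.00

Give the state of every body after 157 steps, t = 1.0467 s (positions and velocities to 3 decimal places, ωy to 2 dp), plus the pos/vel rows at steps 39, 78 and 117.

State at t = 1.0467 s:
  obj    pos=(+0.961,-0.301) vel=(+1.603,-0.684) ωy=+23.23

Key-timestep trajectory:
   step    t(s)  obj.x    obj.z    obj.vx   obj.vz 
     39  0.2600   +0.174  +0.034  +0.398  -0.170
     78  0.5200   +0.329  -0.032  +0.796  -0.340
    117  0.7800   +0.588  -0.142  +1.194  -0.509


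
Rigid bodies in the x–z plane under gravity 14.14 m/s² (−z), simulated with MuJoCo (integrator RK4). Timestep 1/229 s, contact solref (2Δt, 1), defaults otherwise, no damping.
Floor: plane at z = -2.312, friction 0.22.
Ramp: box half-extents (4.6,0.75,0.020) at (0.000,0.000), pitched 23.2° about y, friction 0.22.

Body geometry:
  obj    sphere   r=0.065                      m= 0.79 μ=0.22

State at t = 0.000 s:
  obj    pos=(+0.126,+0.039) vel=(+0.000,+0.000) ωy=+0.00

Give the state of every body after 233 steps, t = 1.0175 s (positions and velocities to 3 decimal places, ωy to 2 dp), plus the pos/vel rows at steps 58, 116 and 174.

State at t = 1.0175 s:
  obj    pos=(+2.019,-0.773) vel=(+3.721,-1.595) ωy=+62.27

Key-timestep trajectory:
   step    t(s)  obj.x    obj.z    obj.vx   obj.vz 
     58  0.2533   +0.243  -0.012  +0.926  -0.397
    116  0.5066   +0.595  -0.163  +1.853  -0.794
    174  0.7598   +1.182  -0.414  +2.779  -1.191


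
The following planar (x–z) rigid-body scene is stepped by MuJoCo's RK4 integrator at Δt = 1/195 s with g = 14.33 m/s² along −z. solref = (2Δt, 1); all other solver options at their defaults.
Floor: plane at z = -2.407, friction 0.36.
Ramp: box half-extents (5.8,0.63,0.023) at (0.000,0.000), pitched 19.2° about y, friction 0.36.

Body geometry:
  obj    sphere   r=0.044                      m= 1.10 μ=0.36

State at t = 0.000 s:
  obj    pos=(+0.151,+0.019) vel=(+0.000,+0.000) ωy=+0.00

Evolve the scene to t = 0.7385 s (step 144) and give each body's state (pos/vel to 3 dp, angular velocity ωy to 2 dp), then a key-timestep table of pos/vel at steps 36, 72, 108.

State at t = 0.7385 s:
  obj    pos=(+1.018,-0.283) vel=(+2.347,-0.817) ωy=+56.48

Key-timestep trajectory:
   step    t(s)  obj.x    obj.z    obj.vx   obj.vz 
     36  0.1846   +0.205  +0.000  +0.587  -0.204
     72  0.3692   +0.368  -0.057  +1.174  -0.409
    108  0.5538   +0.638  -0.151  +1.761  -0.613


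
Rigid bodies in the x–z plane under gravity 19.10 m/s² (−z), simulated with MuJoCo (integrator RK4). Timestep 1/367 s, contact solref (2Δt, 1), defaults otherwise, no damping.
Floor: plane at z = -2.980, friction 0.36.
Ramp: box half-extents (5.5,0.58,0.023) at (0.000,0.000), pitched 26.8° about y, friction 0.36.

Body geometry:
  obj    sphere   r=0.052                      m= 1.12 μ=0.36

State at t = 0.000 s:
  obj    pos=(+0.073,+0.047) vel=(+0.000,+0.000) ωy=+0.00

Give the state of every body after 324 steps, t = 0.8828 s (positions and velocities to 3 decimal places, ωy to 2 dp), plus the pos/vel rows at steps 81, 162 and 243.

State at t = 0.8828 s:
  obj    pos=(+2.213,-1.034) vel=(+4.847,-2.449) ωy=+104.42

Key-timestep trajectory:
   step    t(s)  obj.x    obj.z    obj.vx   obj.vz 
     81  0.2207   +0.207  -0.020  +1.212  -0.612
    162  0.4414   +0.608  -0.223  +2.424  -1.224
    243  0.6621   +1.277  -0.561  +3.636  -1.836


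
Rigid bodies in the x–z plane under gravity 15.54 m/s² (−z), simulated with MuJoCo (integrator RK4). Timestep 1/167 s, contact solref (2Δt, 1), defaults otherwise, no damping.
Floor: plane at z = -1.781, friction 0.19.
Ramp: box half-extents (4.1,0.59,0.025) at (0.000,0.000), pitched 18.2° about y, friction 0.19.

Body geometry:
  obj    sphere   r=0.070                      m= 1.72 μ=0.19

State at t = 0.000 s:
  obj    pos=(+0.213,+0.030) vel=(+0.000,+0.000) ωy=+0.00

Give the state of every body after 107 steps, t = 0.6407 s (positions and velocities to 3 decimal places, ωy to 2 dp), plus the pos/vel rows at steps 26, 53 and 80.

State at t = 0.6407 s:
  obj    pos=(+0.889,-0.192) vel=(+2.110,-0.694) ωy=+31.72

Key-timestep trajectory:
   step    t(s)  obj.x    obj.z    obj.vx   obj.vz 
     26  0.1557   +0.253  +0.017  +0.513  -0.169
     53  0.3174   +0.379  -0.025  +1.045  -0.344
     80  0.4790   +0.591  -0.094  +1.578  -0.519


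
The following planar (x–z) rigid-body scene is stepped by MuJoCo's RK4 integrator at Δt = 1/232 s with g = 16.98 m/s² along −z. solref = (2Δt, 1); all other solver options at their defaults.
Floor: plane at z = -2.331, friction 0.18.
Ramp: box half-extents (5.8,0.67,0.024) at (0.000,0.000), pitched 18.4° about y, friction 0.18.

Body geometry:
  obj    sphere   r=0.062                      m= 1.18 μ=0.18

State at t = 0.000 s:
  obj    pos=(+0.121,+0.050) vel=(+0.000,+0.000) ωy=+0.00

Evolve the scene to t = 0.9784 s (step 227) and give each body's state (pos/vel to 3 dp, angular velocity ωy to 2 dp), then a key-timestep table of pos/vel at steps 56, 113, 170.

State at t = 0.9784 s:
  obj    pos=(+1.860,-0.528) vel=(+3.554,-1.182) ωy=+60.41

Key-timestep trajectory:
   step    t(s)  obj.x    obj.z    obj.vx   obj.vz 
     56  0.2414   +0.227  +0.015  +0.877  -0.292
    113  0.4871   +0.552  -0.093  +1.769  -0.589
    170  0.7328   +1.096  -0.274  +2.662  -0.886
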